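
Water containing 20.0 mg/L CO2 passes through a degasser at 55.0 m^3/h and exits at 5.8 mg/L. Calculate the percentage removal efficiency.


CO2_out / CO2_in = 5.8 / 20.0 = 0.29
Fraction remaining = 0.29
efficiency = (1 - 0.29) * 100 = 71 %

71 %


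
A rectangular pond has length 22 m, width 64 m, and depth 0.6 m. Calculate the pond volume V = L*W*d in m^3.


Base area = L * W = 22 * 64 = 1408 m^2
Volume = area * depth = 1408 * 0.6 = 844.8 m^3

844.8 m^3


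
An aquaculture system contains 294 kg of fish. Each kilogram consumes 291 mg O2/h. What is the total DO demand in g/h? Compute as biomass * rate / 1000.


Total O2 consumption (mg/h) = 294 kg * 291 mg/(kg*h) = 85554 mg/h
Convert to g/h: 85554 / 1000 = 85.554 g/h

85.554 g/h


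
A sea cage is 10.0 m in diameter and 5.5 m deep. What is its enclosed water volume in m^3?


r = d/2 = 10.0/2 = 5 m
Base area = pi*r^2 = pi*5^2 = 78.539816 m^2
Volume = 78.539816 * 5.5 = 431.969 m^3

431.969 m^3


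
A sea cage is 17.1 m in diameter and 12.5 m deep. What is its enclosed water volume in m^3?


r = d/2 = 17.1/2 = 8.55 m
Base area = pi*r^2 = pi*8.55^2 = 229.65828 m^2
Volume = 229.65828 * 12.5 = 2870.73 m^3

2870.73 m^3


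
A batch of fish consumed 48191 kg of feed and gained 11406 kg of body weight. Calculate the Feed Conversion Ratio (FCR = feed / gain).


FCR = feed consumed / weight gained
FCR = 48191 kg / 11406 kg = 4.22506

4.22506


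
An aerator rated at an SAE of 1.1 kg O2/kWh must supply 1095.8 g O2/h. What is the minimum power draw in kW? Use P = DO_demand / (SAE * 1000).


SAE in g O2/kWh = 1.1 * 1000 = 1100 g/kWh
P = DO_demand / SAE_g = 1095.8 / 1100 = 0.996182 kW

0.996182 kW


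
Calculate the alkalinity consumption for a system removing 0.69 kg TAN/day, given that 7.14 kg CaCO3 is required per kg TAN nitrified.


Alkalinity factor: 7.14 kg CaCO3 consumed per kg TAN nitrified
alk = 0.69 kg TAN * 7.14 = 4.9266 kg CaCO3/day

4.9266 kg CaCO3/day


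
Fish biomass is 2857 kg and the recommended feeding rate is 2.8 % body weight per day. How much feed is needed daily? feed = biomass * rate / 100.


Feeding rate fraction = 2.8% / 100 = 0.028
Daily feed = 2857 kg * 0.028 = 79.996 kg/day

79.996 kg/day


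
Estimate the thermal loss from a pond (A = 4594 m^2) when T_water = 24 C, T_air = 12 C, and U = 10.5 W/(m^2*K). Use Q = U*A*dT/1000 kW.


Temperature difference dT = 24 - 12 = 12 K
Heat loss (W) = U * A * dT = 10.5 * 4594 * 12 = 578844 W
Convert to kW: 578844 / 1000 = 578.844 kW

578.844 kW


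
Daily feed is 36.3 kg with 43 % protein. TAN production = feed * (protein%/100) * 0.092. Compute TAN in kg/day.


Protein in feed = 36.3 * 43/100 = 15.609 kg/day
TAN = protein * 0.092 = 15.609 * 0.092 = 1.436028 kg/day

1.436028 kg/day


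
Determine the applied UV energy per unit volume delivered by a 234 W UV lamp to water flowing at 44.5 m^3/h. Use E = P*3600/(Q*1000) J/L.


Energy delivered per hour = 234 W * 3600 s = 842400 J/h
Volume treated per hour = 44.5 m^3/h * 1000 = 44500 L/h
dose = 842400 / 44500 = 18.9303 J/L

18.9303 J/L


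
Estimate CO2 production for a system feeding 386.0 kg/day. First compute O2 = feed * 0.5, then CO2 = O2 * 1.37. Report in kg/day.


O2 = 386.0 * 0.5 = 193
CO2 = 193 * 1.37 = 264.41

264.41 kg/day


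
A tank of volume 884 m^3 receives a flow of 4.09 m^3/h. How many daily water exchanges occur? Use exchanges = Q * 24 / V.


Daily flow volume = 4.09 m^3/h * 24 h = 98.16 m^3/day
Exchanges = daily flow / tank volume = 98.16 / 884 = 0.111041 exchanges/day

0.111041 exchanges/day


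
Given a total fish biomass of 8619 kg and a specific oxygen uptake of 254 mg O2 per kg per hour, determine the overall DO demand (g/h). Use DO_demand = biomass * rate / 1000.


Total O2 consumption (mg/h) = 8619 kg * 254 mg/(kg*h) = 2189226 mg/h
Convert to g/h: 2189226 / 1000 = 2189.226 g/h

2189.226 g/h


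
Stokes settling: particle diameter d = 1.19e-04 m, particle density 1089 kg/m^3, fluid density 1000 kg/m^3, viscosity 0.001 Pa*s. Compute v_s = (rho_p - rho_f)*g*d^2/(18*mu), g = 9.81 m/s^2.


Density difference: rho_p - rho_f = 1089 - 1000 = 89 kg/m^3
d^2 = (1.19e-04)^2 = 1.4161e-08 m^2
Numerator = (rho_p - rho_f) * g * d^2 = 89 * 9.81 * 1.4161e-08 = 1.2363827e-05
Denominator = 18 * mu = 18 * 0.001 = 0.018
v_s = 1.2363827e-05 / 0.018 = 6.86879e-04 m/s
Check: Re = rho_f * v_s * d / mu = 1000 * 6.86879e-04 * 1.19e-04 / 0.001 = 0.0817 < 1, so Stokes' law applies.

6.86879e-04 m/s


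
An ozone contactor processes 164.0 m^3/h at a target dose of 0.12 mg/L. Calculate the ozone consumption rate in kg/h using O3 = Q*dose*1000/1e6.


O3 demand (mg/h) = Q * dose * 1000 = 164.0 * 0.12 * 1000 = 19680 mg/h
Convert mg to kg: 19680 / 1e6 = 0.01968 kg/h

0.01968 kg/h


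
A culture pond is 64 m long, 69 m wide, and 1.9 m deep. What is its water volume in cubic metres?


Base area = L * W = 64 * 69 = 4416 m^2
Volume = area * depth = 4416 * 1.9 = 8390.4 m^3

8390.4 m^3


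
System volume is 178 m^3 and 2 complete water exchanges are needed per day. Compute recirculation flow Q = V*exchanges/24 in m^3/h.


Daily recirculation volume = 178 m^3 * 2 = 356 m^3/day
Flow rate Q = daily volume / 24 h = 356 / 24 = 14.8333 m^3/h

14.8333 m^3/h


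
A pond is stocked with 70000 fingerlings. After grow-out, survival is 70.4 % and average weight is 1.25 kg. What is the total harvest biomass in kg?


Survivors = 70000 * 70.4/100 = 49280 fish
Harvest biomass = survivors * W_f = 49280 * 1.25 = 61600 kg

61600 kg


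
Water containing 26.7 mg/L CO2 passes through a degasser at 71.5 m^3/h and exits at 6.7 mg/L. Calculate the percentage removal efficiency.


CO2_out / CO2_in = 6.7 / 26.7 = 0.25093633
Fraction remaining = 0.25093633
efficiency = (1 - 0.25093633) * 100 = 74.9064 %

74.9064 %


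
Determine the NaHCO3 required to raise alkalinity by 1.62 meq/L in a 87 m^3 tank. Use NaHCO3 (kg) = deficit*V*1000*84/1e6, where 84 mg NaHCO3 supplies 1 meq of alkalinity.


Tank volume in L = 87 m^3 * 1000 = 87000 L
Total meq required = 1.62 meq/L * 87000 L = 140940 meq
NaHCO3 mass = 140940 meq * 84 mg/meq / 1e6 = 11.839 kg

11.839 kg


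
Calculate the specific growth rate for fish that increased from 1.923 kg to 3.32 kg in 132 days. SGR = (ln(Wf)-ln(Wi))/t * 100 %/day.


ln(W_f) = ln(3.32) = 1.1999648
ln(W_i) = ln(1.923) = 0.65388647
ln(W_f) - ln(W_i) = 1.1999648 - 0.65388647 = 0.54607833
SGR = 0.54607833 / 132 * 100 = 0.413696 %/day

0.413696 %/day


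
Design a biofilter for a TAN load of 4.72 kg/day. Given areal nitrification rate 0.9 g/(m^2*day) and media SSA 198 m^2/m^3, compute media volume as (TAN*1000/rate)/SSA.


A = 4.72*1000 / 0.9 = 5244.4444 m^2
V = 5244.4444 / 198 = 26.4871

26.4871 m^3


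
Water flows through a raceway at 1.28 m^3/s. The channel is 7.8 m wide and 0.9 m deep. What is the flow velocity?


Cross-sectional area = W * d = 7.8 * 0.9 = 7.02 m^2
Velocity = Q / A = 1.28 / 7.02 = 0.182336 m/s

0.182336 m/s


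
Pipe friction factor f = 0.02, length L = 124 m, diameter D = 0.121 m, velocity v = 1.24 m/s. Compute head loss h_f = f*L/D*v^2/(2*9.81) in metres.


v^2 = 1.24^2 = 1.5376 m^2/s^2
L/D = 124/0.121 = 1024.7934
h_f = f*(L/D)*v^2/(2g) = 0.02 * 1024.7934 * 1.5376 / 19.62 = 1.60624 m

1.60624 m


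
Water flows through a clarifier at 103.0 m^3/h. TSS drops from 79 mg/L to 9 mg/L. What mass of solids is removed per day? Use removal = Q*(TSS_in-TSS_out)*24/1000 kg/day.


Concentration drop: TSS_in - TSS_out = 79 - 9 = 70 mg/L
Hourly solids removed = Q * dTSS = 103.0 m^3/h * 70 mg/L = 7210 g/h  (m^3/h * mg/L = g/h)
Daily solids removed = 7210 * 24 = 173040 g/day
Convert g to kg: 173040 / 1000 = 173.04 kg/day

173.04 kg/day


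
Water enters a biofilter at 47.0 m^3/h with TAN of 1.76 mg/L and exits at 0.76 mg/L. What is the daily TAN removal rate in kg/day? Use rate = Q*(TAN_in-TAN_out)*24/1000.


Concentration drop: TAN_in - TAN_out = 1.76 - 0.76 = 1 mg/L
Hourly TAN removed = Q * dTAN = 47.0 m^3/h * 1 mg/L = 47 g/h  (m^3/h * mg/L = g/h)
Daily TAN removed = 47 * 24 = 1128 g/day
Convert to kg/day: 1128 / 1000 = 1.128 kg/day

1.128 kg/day


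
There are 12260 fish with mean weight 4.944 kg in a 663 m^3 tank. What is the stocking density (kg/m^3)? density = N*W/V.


Total biomass = 12260 fish * 4.944 kg = 60613.44 kg
Density = total biomass / volume = 60613.44 / 663 = 91.423 kg/m^3

91.423 kg/m^3


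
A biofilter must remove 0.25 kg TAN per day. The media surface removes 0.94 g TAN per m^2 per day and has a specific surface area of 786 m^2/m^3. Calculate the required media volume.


A = 0.25*1000 / 0.94 = 265.95745 m^2
V = 265.95745 / 786 = 0.338368

0.338368 m^3


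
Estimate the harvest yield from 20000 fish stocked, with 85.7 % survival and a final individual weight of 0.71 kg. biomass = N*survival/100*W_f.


Survivors = 20000 * 85.7/100 = 17140 fish
Harvest biomass = survivors * W_f = 17140 * 0.71 = 12169.4 kg

12169.4 kg


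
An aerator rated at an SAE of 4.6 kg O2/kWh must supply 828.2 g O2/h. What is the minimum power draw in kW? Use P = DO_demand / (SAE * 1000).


SAE in g O2/kWh = 4.6 * 1000 = 4600 g/kWh
P = DO_demand / SAE_g = 828.2 / 4600 = 0.180043 kW

0.180043 kW


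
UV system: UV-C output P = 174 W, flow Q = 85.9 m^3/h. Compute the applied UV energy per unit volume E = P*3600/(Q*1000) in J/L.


Energy delivered per hour = 174 W * 3600 s = 626400 J/h
Volume treated per hour = 85.9 m^3/h * 1000 = 85900 L/h
dose = 626400 / 85900 = 7.2922 J/L

7.2922 J/L


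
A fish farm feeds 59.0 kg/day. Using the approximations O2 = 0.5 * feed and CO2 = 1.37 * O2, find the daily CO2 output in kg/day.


O2 = 59.0 * 0.5 = 29.5
CO2 = 29.5 * 1.37 = 40.415

40.415 kg/day


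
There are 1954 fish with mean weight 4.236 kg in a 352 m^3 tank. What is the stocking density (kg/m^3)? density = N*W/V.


Total biomass = 1954 fish * 4.236 kg = 8277.144 kg
Density = total biomass / volume = 8277.144 / 352 = 23.5146 kg/m^3

23.5146 kg/m^3


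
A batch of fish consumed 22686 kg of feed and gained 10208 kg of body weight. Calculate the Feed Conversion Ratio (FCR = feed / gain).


FCR = feed consumed / weight gained
FCR = 22686 kg / 10208 kg = 2.22237

2.22237


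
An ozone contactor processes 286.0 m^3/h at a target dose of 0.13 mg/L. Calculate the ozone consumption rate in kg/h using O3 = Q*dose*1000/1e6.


O3 demand (mg/h) = Q * dose * 1000 = 286.0 * 0.13 * 1000 = 37180 mg/h
Convert mg to kg: 37180 / 1e6 = 0.03718 kg/h

0.03718 kg/h


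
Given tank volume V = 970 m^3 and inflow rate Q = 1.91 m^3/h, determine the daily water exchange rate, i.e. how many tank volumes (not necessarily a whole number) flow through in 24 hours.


Daily flow volume = 1.91 m^3/h * 24 h = 45.84 m^3/day
Exchanges = daily flow / tank volume = 45.84 / 970 = 0.0472577 exchanges/day

0.0472577 exchanges/day


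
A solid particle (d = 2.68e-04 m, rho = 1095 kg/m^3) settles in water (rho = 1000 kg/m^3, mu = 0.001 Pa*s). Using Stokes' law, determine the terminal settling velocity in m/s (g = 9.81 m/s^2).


Density difference: rho_p - rho_f = 1095 - 1000 = 95 kg/m^3
d^2 = (2.68e-04)^2 = 7.1824e-08 m^2
Numerator = (rho_p - rho_f) * g * d^2 = 95 * 9.81 * 7.1824e-08 = 6.6936377e-05
Denominator = 18 * mu = 18 * 0.001 = 0.018
v_s = 6.6936377e-05 / 0.018 = 0.00371869 m/s
Check: Re = rho_f * v_s * d / mu = 1000 * 0.00371869 * 2.68e-04 / 0.001 = 0.997 < 1, so Stokes' law applies.

0.00371869 m/s


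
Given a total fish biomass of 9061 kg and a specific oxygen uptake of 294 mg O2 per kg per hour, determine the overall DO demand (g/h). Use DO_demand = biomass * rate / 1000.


Total O2 consumption (mg/h) = 9061 kg * 294 mg/(kg*h) = 2663934 mg/h
Convert to g/h: 2663934 / 1000 = 2663.934 g/h

2663.934 g/h


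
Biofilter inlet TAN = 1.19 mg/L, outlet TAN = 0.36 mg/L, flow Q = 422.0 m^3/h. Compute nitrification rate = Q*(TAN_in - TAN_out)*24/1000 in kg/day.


Concentration drop: TAN_in - TAN_out = 1.19 - 0.36 = 0.83 mg/L
Hourly TAN removed = Q * dTAN = 422.0 m^3/h * 0.83 mg/L = 350.26 g/h  (m^3/h * mg/L = g/h)
Daily TAN removed = 350.26 * 24 = 8406.24 g/day
Convert to kg/day: 8406.24 / 1000 = 8.40624 kg/day

8.40624 kg/day


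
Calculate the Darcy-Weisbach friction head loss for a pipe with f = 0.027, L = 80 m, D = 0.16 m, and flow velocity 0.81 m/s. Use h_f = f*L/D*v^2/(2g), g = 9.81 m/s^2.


v^2 = 0.81^2 = 0.6561 m^2/s^2
L/D = 80/0.16 = 500
h_f = f*(L/D)*v^2/(2g) = 0.027 * 500 * 0.6561 / 19.62 = 0.451445 m

0.451445 m


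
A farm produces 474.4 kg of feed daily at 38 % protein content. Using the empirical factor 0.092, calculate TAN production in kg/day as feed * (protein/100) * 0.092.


Protein in feed = 474.4 * 38/100 = 180.272 kg/day
TAN = protein * 0.092 = 180.272 * 0.092 = 16.585024 kg/day

16.585024 kg/day


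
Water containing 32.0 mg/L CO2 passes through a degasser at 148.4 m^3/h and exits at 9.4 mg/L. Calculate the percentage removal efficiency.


CO2_out / CO2_in = 9.4 / 32.0 = 0.29375
Fraction remaining = 0.29375
efficiency = (1 - 0.29375) * 100 = 70.625 %

70.625 %


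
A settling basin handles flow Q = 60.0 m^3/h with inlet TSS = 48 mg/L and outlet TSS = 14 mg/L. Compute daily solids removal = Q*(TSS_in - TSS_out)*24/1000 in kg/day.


Concentration drop: TSS_in - TSS_out = 48 - 14 = 34 mg/L
Hourly solids removed = Q * dTSS = 60.0 m^3/h * 34 mg/L = 2040 g/h  (m^3/h * mg/L = g/h)
Daily solids removed = 2040 * 24 = 48960 g/day
Convert g to kg: 48960 / 1000 = 48.96 kg/day

48.96 kg/day


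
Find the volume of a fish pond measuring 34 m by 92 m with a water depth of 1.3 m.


Base area = L * W = 34 * 92 = 3128 m^2
Volume = area * depth = 3128 * 1.3 = 4066.4 m^3

4066.4 m^3


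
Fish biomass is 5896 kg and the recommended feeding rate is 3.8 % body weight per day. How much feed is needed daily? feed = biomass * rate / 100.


Feeding rate fraction = 3.8% / 100 = 0.038
Daily feed = 5896 kg * 0.038 = 224.048 kg/day

224.048 kg/day


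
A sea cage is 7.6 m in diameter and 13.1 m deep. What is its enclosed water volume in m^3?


r = d/2 = 7.6/2 = 3.8 m
Base area = pi*r^2 = pi*3.8^2 = 45.364598 m^2
Volume = 45.364598 * 13.1 = 594.276 m^3

594.276 m^3


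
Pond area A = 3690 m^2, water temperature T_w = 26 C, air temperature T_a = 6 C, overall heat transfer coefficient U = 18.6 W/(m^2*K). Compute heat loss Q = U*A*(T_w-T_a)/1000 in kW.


Temperature difference dT = 26 - 6 = 20 K
Heat loss (W) = U * A * dT = 18.6 * 3690 * 20 = 1372680 W
Convert to kW: 1372680 / 1000 = 1372.68 kW

1372.68 kW


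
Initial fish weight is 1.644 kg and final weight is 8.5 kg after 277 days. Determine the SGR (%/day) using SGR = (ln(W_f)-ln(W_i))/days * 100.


ln(W_f) = ln(8.5) = 2.1400662
ln(W_i) = ln(1.644) = 0.4971323
ln(W_f) - ln(W_i) = 2.1400662 - 0.4971323 = 1.6429339
SGR = 1.6429339 / 277 * 100 = 0.593117 %/day

0.593117 %/day


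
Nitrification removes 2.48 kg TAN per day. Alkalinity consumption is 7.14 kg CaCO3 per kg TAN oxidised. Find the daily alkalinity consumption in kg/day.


Alkalinity factor: 7.14 kg CaCO3 consumed per kg TAN nitrified
alk = 2.48 kg TAN * 7.14 = 17.7072 kg CaCO3/day

17.7072 kg CaCO3/day


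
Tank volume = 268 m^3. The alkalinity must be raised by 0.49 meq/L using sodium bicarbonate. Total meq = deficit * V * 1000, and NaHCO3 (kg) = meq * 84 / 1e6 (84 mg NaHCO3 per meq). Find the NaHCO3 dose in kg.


Tank volume in L = 268 m^3 * 1000 = 268000 L
Total meq required = 0.49 meq/L * 268000 L = 131320 meq
NaHCO3 mass = 131320 meq * 84 mg/meq / 1e6 = 11.0309 kg

11.0309 kg


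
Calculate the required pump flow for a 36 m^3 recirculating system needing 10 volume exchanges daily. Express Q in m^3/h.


Daily recirculation volume = 36 m^3 * 10 = 360 m^3/day
Flow rate Q = daily volume / 24 h = 360 / 24 = 15 m^3/h

15 m^3/h


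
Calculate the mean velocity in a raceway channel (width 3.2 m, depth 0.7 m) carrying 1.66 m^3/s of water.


Cross-sectional area = W * d = 3.2 * 0.7 = 2.24 m^2
Velocity = Q / A = 1.66 / 2.24 = 0.741071 m/s

0.741071 m/s


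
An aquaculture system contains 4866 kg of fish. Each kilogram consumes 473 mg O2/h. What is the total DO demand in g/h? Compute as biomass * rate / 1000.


Total O2 consumption (mg/h) = 4866 kg * 473 mg/(kg*h) = 2301618 mg/h
Convert to g/h: 2301618 / 1000 = 2301.618 g/h

2301.618 g/h


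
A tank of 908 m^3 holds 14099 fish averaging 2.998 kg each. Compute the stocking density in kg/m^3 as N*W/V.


Total biomass = 14099 fish * 2.998 kg = 42268.802 kg
Density = total biomass / volume = 42268.802 / 908 = 46.5515 kg/m^3

46.5515 kg/m^3


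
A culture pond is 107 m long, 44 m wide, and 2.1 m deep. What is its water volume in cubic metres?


Base area = L * W = 107 * 44 = 4708 m^2
Volume = area * depth = 4708 * 2.1 = 9886.8 m^3

9886.8 m^3


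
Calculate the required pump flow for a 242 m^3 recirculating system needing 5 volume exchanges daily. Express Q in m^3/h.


Daily recirculation volume = 242 m^3 * 5 = 1210 m^3/day
Flow rate Q = daily volume / 24 h = 1210 / 24 = 50.4167 m^3/h

50.4167 m^3/h


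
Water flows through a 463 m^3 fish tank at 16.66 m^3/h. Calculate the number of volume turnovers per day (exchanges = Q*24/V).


Daily flow volume = 16.66 m^3/h * 24 h = 399.84 m^3/day
Exchanges = daily flow / tank volume = 399.84 / 463 = 0.863585 exchanges/day

0.863585 exchanges/day


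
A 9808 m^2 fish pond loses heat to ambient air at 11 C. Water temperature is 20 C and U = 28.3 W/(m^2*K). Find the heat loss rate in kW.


Temperature difference dT = 20 - 11 = 9 K
Heat loss (W) = U * A * dT = 28.3 * 9808 * 9 = 2498097.6 W
Convert to kW: 2498097.6 / 1000 = 2498.0976 kW

2498.0976 kW


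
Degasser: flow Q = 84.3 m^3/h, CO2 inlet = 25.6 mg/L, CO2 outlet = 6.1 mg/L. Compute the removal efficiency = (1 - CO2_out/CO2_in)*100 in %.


CO2_out / CO2_in = 6.1 / 25.6 = 0.23828125
Fraction remaining = 0.23828125
efficiency = (1 - 0.23828125) * 100 = 76.1719 %

76.1719 %


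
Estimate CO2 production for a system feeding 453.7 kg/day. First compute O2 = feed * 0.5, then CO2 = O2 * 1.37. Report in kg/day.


O2 = 453.7 * 0.5 = 226.85
CO2 = 226.85 * 1.37 = 310.7845

310.7845 kg/day


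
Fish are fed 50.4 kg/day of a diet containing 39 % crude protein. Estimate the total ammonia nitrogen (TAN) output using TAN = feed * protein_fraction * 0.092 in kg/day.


Protein in feed = 50.4 * 39/100 = 19.656 kg/day
TAN = protein * 0.092 = 19.656 * 0.092 = 1.808352 kg/day

1.808352 kg/day


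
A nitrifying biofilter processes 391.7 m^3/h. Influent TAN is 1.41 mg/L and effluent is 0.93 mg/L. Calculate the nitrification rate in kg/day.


Concentration drop: TAN_in - TAN_out = 1.41 - 0.93 = 0.48 mg/L
Hourly TAN removed = Q * dTAN = 391.7 m^3/h * 0.48 mg/L = 188.016 g/h  (m^3/h * mg/L = g/h)
Daily TAN removed = 188.016 * 24 = 4512.384 g/day
Convert to kg/day: 4512.384 / 1000 = 4.512384 kg/day

4.512384 kg/day


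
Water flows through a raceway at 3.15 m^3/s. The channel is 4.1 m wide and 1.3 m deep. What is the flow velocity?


Cross-sectional area = W * d = 4.1 * 1.3 = 5.33 m^2
Velocity = Q / A = 3.15 / 5.33 = 0.590994 m/s

0.590994 m/s


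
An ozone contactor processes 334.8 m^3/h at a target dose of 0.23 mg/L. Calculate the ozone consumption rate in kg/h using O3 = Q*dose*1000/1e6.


O3 demand (mg/h) = Q * dose * 1000 = 334.8 * 0.23 * 1000 = 77004 mg/h
Convert mg to kg: 77004 / 1e6 = 0.077004 kg/h

0.077004 kg/h


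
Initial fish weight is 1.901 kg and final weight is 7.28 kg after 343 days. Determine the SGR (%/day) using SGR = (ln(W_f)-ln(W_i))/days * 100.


ln(W_f) = ln(7.28) = 1.9851309
ln(W_i) = ln(1.901) = 0.64238006
ln(W_f) - ln(W_i) = 1.9851309 - 0.64238006 = 1.3427508
SGR = 1.3427508 / 343 * 100 = 0.391473 %/day

0.391473 %/day


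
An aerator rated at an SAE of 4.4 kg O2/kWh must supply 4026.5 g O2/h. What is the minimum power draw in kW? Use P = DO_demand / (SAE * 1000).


SAE in g O2/kWh = 4.4 * 1000 = 4400 g/kWh
P = DO_demand / SAE_g = 4026.5 / 4400 = 0.915114 kW

0.915114 kW


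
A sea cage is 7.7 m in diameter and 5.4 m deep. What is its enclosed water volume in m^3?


r = d/2 = 7.7/2 = 3.85 m
Base area = pi*r^2 = pi*3.85^2 = 46.566257 m^2
Volume = 46.566257 * 5.4 = 251.458 m^3

251.458 m^3


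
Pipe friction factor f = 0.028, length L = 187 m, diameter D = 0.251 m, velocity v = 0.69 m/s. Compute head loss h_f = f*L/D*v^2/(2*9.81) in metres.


v^2 = 0.69^2 = 0.4761 m^2/s^2
L/D = 187/0.251 = 745.01992
h_f = f*(L/D)*v^2/(2g) = 0.028 * 745.01992 * 0.4761 / 19.62 = 0.506203 m

0.506203 m


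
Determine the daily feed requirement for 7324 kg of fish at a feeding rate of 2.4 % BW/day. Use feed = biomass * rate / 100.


Feeding rate fraction = 2.4% / 100 = 0.024
Daily feed = 7324 kg * 0.024 = 175.776 kg/day

175.776 kg/day


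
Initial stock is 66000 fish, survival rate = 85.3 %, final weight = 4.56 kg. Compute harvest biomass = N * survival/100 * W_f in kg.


Survivors = 66000 * 85.3/100 = 56298 fish
Harvest biomass = survivors * W_f = 56298 * 4.56 = 256718.88 kg

256718.88 kg


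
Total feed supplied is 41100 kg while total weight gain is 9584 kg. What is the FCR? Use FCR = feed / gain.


FCR = feed consumed / weight gained
FCR = 41100 kg / 9584 kg = 4.2884

4.2884


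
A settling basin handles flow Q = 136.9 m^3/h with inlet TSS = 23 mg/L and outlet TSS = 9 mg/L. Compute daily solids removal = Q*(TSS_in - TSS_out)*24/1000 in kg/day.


Concentration drop: TSS_in - TSS_out = 23 - 9 = 14 mg/L
Hourly solids removed = Q * dTSS = 136.9 m^3/h * 14 mg/L = 1916.6 g/h  (m^3/h * mg/L = g/h)
Daily solids removed = 1916.6 * 24 = 45998.4 g/day
Convert g to kg: 45998.4 / 1000 = 45.9984 kg/day

45.9984 kg/day


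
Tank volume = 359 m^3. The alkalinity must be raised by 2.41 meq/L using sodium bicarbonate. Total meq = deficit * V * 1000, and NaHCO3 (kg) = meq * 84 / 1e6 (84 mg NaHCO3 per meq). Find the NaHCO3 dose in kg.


Tank volume in L = 359 m^3 * 1000 = 359000 L
Total meq required = 2.41 meq/L * 359000 L = 865190 meq
NaHCO3 mass = 865190 meq * 84 mg/meq / 1e6 = 72.676 kg

72.676 kg


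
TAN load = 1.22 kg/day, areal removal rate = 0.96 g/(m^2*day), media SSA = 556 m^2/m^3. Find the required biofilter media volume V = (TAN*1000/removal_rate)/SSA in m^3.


A = 1.22*1000 / 0.96 = 1270.8333 m^2
V = 1270.8333 / 556 = 2.28567

2.28567 m^3


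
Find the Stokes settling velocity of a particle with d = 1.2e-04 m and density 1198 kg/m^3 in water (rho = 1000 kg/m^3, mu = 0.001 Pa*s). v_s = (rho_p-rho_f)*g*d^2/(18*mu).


Density difference: rho_p - rho_f = 1198 - 1000 = 198 kg/m^3
d^2 = (1.2e-04)^2 = 1.44e-08 m^2
Numerator = (rho_p - rho_f) * g * d^2 = 198 * 9.81 * 1.44e-08 = 2.7970272e-05
Denominator = 18 * mu = 18 * 0.001 = 0.018
v_s = 2.7970272e-05 / 0.018 = 0.0015539 m/s
Check: Re = rho_f * v_s * d / mu = 1000 * 0.0015539 * 1.2e-04 / 0.001 = 0.186 < 1, so Stokes' law applies.

0.0015539 m/s


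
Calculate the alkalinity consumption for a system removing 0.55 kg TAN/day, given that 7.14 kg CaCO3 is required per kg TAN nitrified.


Alkalinity factor: 7.14 kg CaCO3 consumed per kg TAN nitrified
alk = 0.55 kg TAN * 7.14 = 3.927 kg CaCO3/day

3.927 kg CaCO3/day


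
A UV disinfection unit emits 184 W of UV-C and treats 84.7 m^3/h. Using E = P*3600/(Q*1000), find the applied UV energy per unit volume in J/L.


Energy delivered per hour = 184 W * 3600 s = 662400 J/h
Volume treated per hour = 84.7 m^3/h * 1000 = 84700 L/h
dose = 662400 / 84700 = 7.82054 J/L

7.82054 J/L


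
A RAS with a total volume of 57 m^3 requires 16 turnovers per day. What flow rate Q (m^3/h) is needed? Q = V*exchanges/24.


Daily recirculation volume = 57 m^3 * 16 = 912 m^3/day
Flow rate Q = daily volume / 24 h = 912 / 24 = 38 m^3/h

38 m^3/h


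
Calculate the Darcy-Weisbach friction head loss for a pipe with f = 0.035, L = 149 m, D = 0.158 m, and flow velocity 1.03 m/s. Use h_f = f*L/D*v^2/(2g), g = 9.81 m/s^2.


v^2 = 1.03^2 = 1.0609 m^2/s^2
L/D = 149/0.158 = 943.03797
h_f = f*(L/D)*v^2/(2g) = 0.035 * 943.03797 * 1.0609 / 19.62 = 1.78473 m

1.78473 m


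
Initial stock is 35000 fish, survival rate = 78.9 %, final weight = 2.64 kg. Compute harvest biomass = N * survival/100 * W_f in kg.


Survivors = 35000 * 78.9/100 = 27615 fish
Harvest biomass = survivors * W_f = 27615 * 2.64 = 72903.6 kg

72903.6 kg


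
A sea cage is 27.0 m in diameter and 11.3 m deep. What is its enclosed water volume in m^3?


r = d/2 = 27.0/2 = 13.5 m
Base area = pi*r^2 = pi*13.5^2 = 572.55526 m^2
Volume = 572.55526 * 11.3 = 6469.87 m^3

6469.87 m^3


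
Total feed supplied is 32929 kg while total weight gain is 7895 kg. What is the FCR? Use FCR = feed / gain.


FCR = feed consumed / weight gained
FCR = 32929 kg / 7895 kg = 4.17087

4.17087


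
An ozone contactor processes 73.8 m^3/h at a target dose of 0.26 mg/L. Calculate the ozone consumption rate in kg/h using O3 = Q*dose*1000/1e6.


O3 demand (mg/h) = Q * dose * 1000 = 73.8 * 0.26 * 1000 = 19188 mg/h
Convert mg to kg: 19188 / 1e6 = 0.019188 kg/h

0.019188 kg/h


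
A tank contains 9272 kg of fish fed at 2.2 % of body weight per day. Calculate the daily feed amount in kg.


Feeding rate fraction = 2.2% / 100 = 0.022
Daily feed = 9272 kg * 0.022 = 203.984 kg/day

203.984 kg/day


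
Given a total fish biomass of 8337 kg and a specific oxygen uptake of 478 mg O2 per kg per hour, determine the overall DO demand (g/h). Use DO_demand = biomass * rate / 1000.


Total O2 consumption (mg/h) = 8337 kg * 478 mg/(kg*h) = 3985086 mg/h
Convert to g/h: 3985086 / 1000 = 3985.086 g/h

3985.086 g/h


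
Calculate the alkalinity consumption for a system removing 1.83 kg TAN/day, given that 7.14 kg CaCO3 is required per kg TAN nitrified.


Alkalinity factor: 7.14 kg CaCO3 consumed per kg TAN nitrified
alk = 1.83 kg TAN * 7.14 = 13.0662 kg CaCO3/day

13.0662 kg CaCO3/day


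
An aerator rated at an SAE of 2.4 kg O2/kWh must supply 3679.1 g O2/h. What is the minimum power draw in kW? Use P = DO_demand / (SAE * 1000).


SAE in g O2/kWh = 2.4 * 1000 = 2400 g/kWh
P = DO_demand / SAE_g = 3679.1 / 2400 = 1.53296 kW

1.53296 kW


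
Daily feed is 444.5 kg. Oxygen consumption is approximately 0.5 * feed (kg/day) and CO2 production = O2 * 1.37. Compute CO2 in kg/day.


O2 = 444.5 * 0.5 = 222.25
CO2 = 222.25 * 1.37 = 304.4825

304.4825 kg/day


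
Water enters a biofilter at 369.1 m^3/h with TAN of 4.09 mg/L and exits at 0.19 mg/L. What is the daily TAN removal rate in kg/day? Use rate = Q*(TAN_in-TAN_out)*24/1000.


Concentration drop: TAN_in - TAN_out = 4.09 - 0.19 = 3.9 mg/L
Hourly TAN removed = Q * dTAN = 369.1 m^3/h * 3.9 mg/L = 1439.49 g/h  (m^3/h * mg/L = g/h)
Daily TAN removed = 1439.49 * 24 = 34547.76 g/day
Convert to kg/day: 34547.76 / 1000 = 34.54776 kg/day

34.54776 kg/day


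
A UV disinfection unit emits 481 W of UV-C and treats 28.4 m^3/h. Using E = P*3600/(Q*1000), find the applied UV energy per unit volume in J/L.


Energy delivered per hour = 481 W * 3600 s = 1731600 J/h
Volume treated per hour = 28.4 m^3/h * 1000 = 28400 L/h
dose = 1731600 / 28400 = 60.9718 J/L

60.9718 J/L


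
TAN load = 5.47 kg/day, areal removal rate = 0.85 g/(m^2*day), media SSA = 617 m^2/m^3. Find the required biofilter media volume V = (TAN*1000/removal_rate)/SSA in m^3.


A = 5.47*1000 / 0.85 = 6435.2941 m^2
V = 6435.2941 / 617 = 10.43

10.43 m^3


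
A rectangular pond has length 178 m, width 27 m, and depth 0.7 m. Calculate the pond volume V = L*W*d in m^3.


Base area = L * W = 178 * 27 = 4806 m^2
Volume = area * depth = 4806 * 0.7 = 3364.2 m^3

3364.2 m^3


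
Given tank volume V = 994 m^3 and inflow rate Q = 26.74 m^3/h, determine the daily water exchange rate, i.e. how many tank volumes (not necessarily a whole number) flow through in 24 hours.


Daily flow volume = 26.74 m^3/h * 24 h = 641.76 m^3/day
Exchanges = daily flow / tank volume = 641.76 / 994 = 0.645634 exchanges/day

0.645634 exchanges/day


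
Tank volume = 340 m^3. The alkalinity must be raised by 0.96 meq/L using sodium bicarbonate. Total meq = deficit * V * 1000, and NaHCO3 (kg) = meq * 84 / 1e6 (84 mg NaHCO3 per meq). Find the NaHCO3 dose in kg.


Tank volume in L = 340 m^3 * 1000 = 340000 L
Total meq required = 0.96 meq/L * 340000 L = 326400 meq
NaHCO3 mass = 326400 meq * 84 mg/meq / 1e6 = 27.4176 kg

27.4176 kg


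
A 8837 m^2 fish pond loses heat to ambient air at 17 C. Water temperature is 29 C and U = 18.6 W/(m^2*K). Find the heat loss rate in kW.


Temperature difference dT = 29 - 17 = 12 K
Heat loss (W) = U * A * dT = 18.6 * 8837 * 12 = 1972418.4 W
Convert to kW: 1972418.4 / 1000 = 1972.4184 kW

1972.4184 kW


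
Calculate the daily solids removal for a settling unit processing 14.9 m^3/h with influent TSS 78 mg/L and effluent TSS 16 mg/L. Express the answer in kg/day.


Concentration drop: TSS_in - TSS_out = 78 - 16 = 62 mg/L
Hourly solids removed = Q * dTSS = 14.9 m^3/h * 62 mg/L = 923.8 g/h  (m^3/h * mg/L = g/h)
Daily solids removed = 923.8 * 24 = 22171.2 g/day
Convert g to kg: 22171.2 / 1000 = 22.1712 kg/day

22.1712 kg/day


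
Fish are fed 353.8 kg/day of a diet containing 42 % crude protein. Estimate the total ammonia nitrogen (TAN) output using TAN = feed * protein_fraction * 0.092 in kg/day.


Protein in feed = 353.8 * 42/100 = 148.596 kg/day
TAN = protein * 0.092 = 148.596 * 0.092 = 13.670832 kg/day

13.670832 kg/day


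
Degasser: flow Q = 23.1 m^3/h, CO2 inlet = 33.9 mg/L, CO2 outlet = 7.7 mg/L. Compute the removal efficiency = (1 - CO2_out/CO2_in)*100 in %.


CO2_out / CO2_in = 7.7 / 33.9 = 0.22713864
Fraction remaining = 0.22713864
efficiency = (1 - 0.22713864) * 100 = 77.2861 %

77.2861 %


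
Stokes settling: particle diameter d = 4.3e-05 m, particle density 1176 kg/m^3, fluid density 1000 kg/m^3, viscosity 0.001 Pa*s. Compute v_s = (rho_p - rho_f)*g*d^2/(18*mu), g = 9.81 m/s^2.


Density difference: rho_p - rho_f = 1176 - 1000 = 176 kg/m^3
d^2 = (4.3e-05)^2 = 1.849e-09 m^2
Numerator = (rho_p - rho_f) * g * d^2 = 176 * 9.81 * 1.849e-09 = 3.1924094e-06
Denominator = 18 * mu = 18 * 0.001 = 0.018
v_s = 3.1924094e-06 / 0.018 = 1.77356e-04 m/s
Check: Re = rho_f * v_s * d / mu = 1000 * 1.77356e-04 * 4.3e-05 / 0.001 = 0.00763 < 1, so Stokes' law applies.

1.77356e-04 m/s


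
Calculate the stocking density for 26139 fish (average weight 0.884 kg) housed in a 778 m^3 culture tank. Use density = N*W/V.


Total biomass = 26139 fish * 0.884 kg = 23106.876 kg
Density = total biomass / volume = 23106.876 / 778 = 29.7004 kg/m^3

29.7004 kg/m^3


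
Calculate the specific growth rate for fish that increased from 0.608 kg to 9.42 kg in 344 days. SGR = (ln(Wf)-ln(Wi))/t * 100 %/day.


ln(W_f) = ln(9.42) = 2.2428351
ln(W_i) = ln(0.608) = -0.4975804
ln(W_f) - ln(W_i) = 2.2428351 - -0.4975804 = 2.7404155
SGR = 2.7404155 / 344 * 100 = 0.796632 %/day

0.796632 %/day


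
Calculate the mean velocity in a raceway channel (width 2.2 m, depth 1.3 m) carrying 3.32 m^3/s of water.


Cross-sectional area = W * d = 2.2 * 1.3 = 2.86 m^2
Velocity = Q / A = 3.32 / 2.86 = 1.16084 m/s

1.16084 m/s


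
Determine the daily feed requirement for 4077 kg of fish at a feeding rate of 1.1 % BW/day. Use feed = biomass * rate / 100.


Feeding rate fraction = 1.1% / 100 = 0.011
Daily feed = 4077 kg * 0.011 = 44.847 kg/day

44.847 kg/day


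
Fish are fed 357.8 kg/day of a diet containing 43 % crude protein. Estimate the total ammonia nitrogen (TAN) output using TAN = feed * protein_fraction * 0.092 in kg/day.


Protein in feed = 357.8 * 43/100 = 153.854 kg/day
TAN = protein * 0.092 = 153.854 * 0.092 = 14.154568 kg/day

14.154568 kg/day


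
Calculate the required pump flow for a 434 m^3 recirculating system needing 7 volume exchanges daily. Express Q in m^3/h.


Daily recirculation volume = 434 m^3 * 7 = 3038 m^3/day
Flow rate Q = daily volume / 24 h = 3038 / 24 = 126.583 m^3/h

126.583 m^3/h


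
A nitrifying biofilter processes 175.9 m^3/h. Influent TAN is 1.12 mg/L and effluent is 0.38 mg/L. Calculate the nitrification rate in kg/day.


Concentration drop: TAN_in - TAN_out = 1.12 - 0.38 = 0.74 mg/L
Hourly TAN removed = Q * dTAN = 175.9 m^3/h * 0.74 mg/L = 130.166 g/h  (m^3/h * mg/L = g/h)
Daily TAN removed = 130.166 * 24 = 3123.984 g/day
Convert to kg/day: 3123.984 / 1000 = 3.123984 kg/day

3.123984 kg/day


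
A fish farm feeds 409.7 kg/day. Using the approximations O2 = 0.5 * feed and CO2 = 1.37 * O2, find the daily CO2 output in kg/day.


O2 = 409.7 * 0.5 = 204.85
CO2 = 204.85 * 1.37 = 280.6445

280.6445 kg/day


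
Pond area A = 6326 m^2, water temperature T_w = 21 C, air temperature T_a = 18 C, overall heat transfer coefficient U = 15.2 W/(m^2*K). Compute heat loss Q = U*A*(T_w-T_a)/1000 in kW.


Temperature difference dT = 21 - 18 = 3 K
Heat loss (W) = U * A * dT = 15.2 * 6326 * 3 = 288465.6 W
Convert to kW: 288465.6 / 1000 = 288.4656 kW

288.4656 kW


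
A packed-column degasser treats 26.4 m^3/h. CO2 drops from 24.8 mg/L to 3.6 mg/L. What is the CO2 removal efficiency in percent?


CO2_out / CO2_in = 3.6 / 24.8 = 0.14516129
Fraction remaining = 0.14516129
efficiency = (1 - 0.14516129) * 100 = 85.4839 %

85.4839 %


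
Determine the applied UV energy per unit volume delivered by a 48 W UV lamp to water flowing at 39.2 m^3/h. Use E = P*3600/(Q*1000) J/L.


Energy delivered per hour = 48 W * 3600 s = 172800 J/h
Volume treated per hour = 39.2 m^3/h * 1000 = 39200 L/h
dose = 172800 / 39200 = 4.40816 J/L

4.40816 J/L


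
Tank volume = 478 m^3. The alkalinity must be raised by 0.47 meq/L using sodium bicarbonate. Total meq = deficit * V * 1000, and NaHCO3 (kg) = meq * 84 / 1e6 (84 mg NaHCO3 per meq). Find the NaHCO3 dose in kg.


Tank volume in L = 478 m^3 * 1000 = 478000 L
Total meq required = 0.47 meq/L * 478000 L = 224660 meq
NaHCO3 mass = 224660 meq * 84 mg/meq / 1e6 = 18.8714 kg

18.8714 kg


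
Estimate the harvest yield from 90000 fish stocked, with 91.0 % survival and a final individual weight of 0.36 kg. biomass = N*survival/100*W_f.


Survivors = 90000 * 91.0/100 = 81900 fish
Harvest biomass = survivors * W_f = 81900 * 0.36 = 29484 kg

29484 kg


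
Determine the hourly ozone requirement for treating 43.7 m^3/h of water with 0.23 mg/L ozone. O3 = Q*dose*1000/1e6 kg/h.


O3 demand (mg/h) = Q * dose * 1000 = 43.7 * 0.23 * 1000 = 10051 mg/h
Convert mg to kg: 10051 / 1e6 = 0.010051 kg/h

0.010051 kg/h


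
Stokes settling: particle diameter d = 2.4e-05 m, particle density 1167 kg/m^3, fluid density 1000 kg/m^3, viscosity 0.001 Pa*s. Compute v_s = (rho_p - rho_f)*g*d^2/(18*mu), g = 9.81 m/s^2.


Density difference: rho_p - rho_f = 1167 - 1000 = 167 kg/m^3
d^2 = (2.4e-05)^2 = 5.76e-10 m^2
Numerator = (rho_p - rho_f) * g * d^2 = 167 * 9.81 * 5.76e-10 = 9.4364352e-07
Denominator = 18 * mu = 18 * 0.001 = 0.018
v_s = 9.4364352e-07 / 0.018 = 5.24246e-05 m/s
Check: Re = rho_f * v_s * d / mu = 1000 * 5.24246e-05 * 2.4e-05 / 0.001 = 0.00126 < 1, so Stokes' law applies.

5.24246e-05 m/s


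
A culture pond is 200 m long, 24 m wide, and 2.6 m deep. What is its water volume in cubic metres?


Base area = L * W = 200 * 24 = 4800 m^2
Volume = area * depth = 4800 * 2.6 = 12480 m^3

12480 m^3


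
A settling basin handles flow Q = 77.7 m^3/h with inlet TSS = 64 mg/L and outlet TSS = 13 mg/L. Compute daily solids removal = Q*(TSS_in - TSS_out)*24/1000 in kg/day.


Concentration drop: TSS_in - TSS_out = 64 - 13 = 51 mg/L
Hourly solids removed = Q * dTSS = 77.7 m^3/h * 51 mg/L = 3962.7 g/h  (m^3/h * mg/L = g/h)
Daily solids removed = 3962.7 * 24 = 95104.8 g/day
Convert g to kg: 95104.8 / 1000 = 95.1048 kg/day

95.1048 kg/day


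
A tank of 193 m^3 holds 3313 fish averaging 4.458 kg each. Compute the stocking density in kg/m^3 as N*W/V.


Total biomass = 3313 fish * 4.458 kg = 14769.354 kg
Density = total biomass / volume = 14769.354 / 193 = 76.5252 kg/m^3

76.5252 kg/m^3


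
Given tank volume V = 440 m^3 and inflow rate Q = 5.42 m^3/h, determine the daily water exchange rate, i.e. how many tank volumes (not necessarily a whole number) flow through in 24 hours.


Daily flow volume = 5.42 m^3/h * 24 h = 130.08 m^3/day
Exchanges = daily flow / tank volume = 130.08 / 440 = 0.295636 exchanges/day

0.295636 exchanges/day


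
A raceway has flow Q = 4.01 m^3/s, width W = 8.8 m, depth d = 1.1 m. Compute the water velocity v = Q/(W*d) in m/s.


Cross-sectional area = W * d = 8.8 * 1.1 = 9.68 m^2
Velocity = Q / A = 4.01 / 9.68 = 0.414256 m/s

0.414256 m/s


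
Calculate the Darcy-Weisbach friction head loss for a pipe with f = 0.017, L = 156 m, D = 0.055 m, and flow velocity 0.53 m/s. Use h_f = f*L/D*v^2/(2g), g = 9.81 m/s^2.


v^2 = 0.53^2 = 0.2809 m^2/s^2
L/D = 156/0.055 = 2836.3636
h_f = f*(L/D)*v^2/(2g) = 0.017 * 2836.3636 * 0.2809 / 19.62 = 0.690341 m

0.690341 m


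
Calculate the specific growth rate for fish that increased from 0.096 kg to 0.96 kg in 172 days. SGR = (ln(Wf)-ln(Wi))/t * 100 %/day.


ln(W_f) = ln(0.96) = -0.040821995
ln(W_i) = ln(0.096) = -2.3434071
ln(W_f) - ln(W_i) = -0.040821995 - -2.3434071 = 2.3025851
SGR = 2.3025851 / 172 * 100 = 1.33871 %/day

1.33871 %/day


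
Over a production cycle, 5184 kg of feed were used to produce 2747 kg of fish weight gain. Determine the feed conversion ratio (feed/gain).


FCR = feed consumed / weight gained
FCR = 5184 kg / 2747 kg = 1.88715

1.88715


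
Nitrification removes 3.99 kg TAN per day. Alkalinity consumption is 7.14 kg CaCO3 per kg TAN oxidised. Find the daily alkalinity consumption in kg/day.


Alkalinity factor: 7.14 kg CaCO3 consumed per kg TAN nitrified
alk = 3.99 kg TAN * 7.14 = 28.4886 kg CaCO3/day

28.4886 kg CaCO3/day


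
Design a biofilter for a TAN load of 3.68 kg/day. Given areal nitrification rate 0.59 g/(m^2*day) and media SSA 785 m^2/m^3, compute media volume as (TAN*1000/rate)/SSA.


A = 3.68*1000 / 0.59 = 6237.2881 m^2
V = 6237.2881 / 785 = 7.94559

7.94559 m^3


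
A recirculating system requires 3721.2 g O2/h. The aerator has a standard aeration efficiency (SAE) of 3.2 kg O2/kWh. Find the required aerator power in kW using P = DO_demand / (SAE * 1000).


SAE in g O2/kWh = 3.2 * 1000 = 3200 g/kWh
P = DO_demand / SAE_g = 3721.2 / 3200 = 1.16287 kW

1.16287 kW


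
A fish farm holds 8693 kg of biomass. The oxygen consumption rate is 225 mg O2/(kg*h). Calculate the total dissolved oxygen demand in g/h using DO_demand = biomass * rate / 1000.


Total O2 consumption (mg/h) = 8693 kg * 225 mg/(kg*h) = 1955925 mg/h
Convert to g/h: 1955925 / 1000 = 1955.925 g/h

1955.925 g/h


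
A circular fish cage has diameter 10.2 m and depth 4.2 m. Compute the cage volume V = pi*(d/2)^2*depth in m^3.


r = d/2 = 10.2/2 = 5.1 m
Base area = pi*r^2 = pi*5.1^2 = 81.712825 m^2
Volume = 81.712825 * 4.2 = 343.194 m^3

343.194 m^3


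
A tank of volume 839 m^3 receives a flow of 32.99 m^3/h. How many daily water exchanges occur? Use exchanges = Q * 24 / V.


Daily flow volume = 32.99 m^3/h * 24 h = 791.76 m^3/day
Exchanges = daily flow / tank volume = 791.76 / 839 = 0.943695 exchanges/day

0.943695 exchanges/day


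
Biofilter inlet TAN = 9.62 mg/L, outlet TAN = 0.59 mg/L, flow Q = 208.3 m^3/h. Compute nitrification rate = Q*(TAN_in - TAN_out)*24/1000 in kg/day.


Concentration drop: TAN_in - TAN_out = 9.62 - 0.59 = 9.03 mg/L
Hourly TAN removed = Q * dTAN = 208.3 m^3/h * 9.03 mg/L = 1880.949 g/h  (m^3/h * mg/L = g/h)
Daily TAN removed = 1880.949 * 24 = 45142.776 g/day
Convert to kg/day: 45142.776 / 1000 = 45.142776 kg/day

45.142776 kg/day


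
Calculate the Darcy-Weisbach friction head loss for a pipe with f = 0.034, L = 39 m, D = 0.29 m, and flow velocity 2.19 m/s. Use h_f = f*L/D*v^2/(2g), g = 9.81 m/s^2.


v^2 = 2.19^2 = 4.7961 m^2/s^2
L/D = 39/0.29 = 134.48276
h_f = f*(L/D)*v^2/(2g) = 0.034 * 134.48276 * 4.7961 / 19.62 = 1.11772 m

1.11772 m
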